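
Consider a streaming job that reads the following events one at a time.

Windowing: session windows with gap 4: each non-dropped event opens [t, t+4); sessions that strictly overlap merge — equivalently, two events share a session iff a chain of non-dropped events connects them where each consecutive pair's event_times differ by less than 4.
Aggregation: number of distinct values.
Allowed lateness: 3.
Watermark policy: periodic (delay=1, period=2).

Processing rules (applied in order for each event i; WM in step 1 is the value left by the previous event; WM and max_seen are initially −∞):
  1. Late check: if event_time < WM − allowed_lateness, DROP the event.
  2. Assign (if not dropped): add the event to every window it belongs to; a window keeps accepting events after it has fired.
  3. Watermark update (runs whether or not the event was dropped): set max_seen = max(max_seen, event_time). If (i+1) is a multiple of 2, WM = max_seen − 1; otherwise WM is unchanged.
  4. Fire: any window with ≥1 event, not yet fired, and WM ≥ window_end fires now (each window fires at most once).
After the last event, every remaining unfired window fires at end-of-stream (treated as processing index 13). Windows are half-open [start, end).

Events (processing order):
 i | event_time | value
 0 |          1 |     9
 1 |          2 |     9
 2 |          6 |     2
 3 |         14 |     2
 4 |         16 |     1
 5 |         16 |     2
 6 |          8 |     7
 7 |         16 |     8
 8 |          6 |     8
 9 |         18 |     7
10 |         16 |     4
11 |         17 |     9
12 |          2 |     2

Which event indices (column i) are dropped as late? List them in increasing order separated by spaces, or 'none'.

i=0 t=1 v=9: → [1,5); WM=−∞
i=1 t=2 v=9: → [1,6); WM=1
i=2 t=6 v=2: → [6,10); WM=1
i=3 t=14 v=2: → [14,18); WM=13
i=4 t=16 v=1: → [14,20); WM=13
i=5 t=16 v=2: → [14,20); WM=15
i=6 t=8 v=7: DROP (t<15-3); WM=15
i=7 t=16 v=8: → [14,20); WM=15
i=8 t=6 v=8: DROP (t<15-3); WM=15
i=9 t=18 v=7: → [14,22); WM=17
i=10 t=16 v=4: → [14,22); WM=17
i=11 t=17 v=9: → [14,22); WM=17
i=12 t=2 v=2: DROP (t<17-3); WM=17

6 8 12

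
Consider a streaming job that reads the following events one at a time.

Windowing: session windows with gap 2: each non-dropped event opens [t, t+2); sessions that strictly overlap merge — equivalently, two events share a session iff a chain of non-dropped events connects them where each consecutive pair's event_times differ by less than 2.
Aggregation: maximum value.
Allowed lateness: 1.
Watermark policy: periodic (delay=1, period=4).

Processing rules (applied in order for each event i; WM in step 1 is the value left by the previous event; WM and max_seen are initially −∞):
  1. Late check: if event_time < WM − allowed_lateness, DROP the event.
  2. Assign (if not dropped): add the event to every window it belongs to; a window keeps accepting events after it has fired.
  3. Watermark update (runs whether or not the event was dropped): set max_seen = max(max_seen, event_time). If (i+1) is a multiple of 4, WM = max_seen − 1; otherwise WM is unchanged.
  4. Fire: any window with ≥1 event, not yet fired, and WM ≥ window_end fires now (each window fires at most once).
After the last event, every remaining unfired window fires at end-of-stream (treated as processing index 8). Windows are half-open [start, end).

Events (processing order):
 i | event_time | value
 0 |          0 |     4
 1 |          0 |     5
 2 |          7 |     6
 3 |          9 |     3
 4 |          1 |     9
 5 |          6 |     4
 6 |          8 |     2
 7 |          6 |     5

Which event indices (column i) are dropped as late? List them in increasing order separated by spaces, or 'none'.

i=0 t=0 v=4: → [0,2); WM=−∞
i=1 t=0 v=5: → [0,2); WM=−∞
i=2 t=7 v=6: → [7,9); WM=−∞
i=3 t=9 v=3: → [9,11); WM=8
i=4 t=1 v=9: DROP (t<8-1); WM=8
i=5 t=6 v=4: DROP (t<8-1); WM=8
i=6 t=8 v=2: → [7,11); WM=8
i=7 t=6 v=5: DROP (t<8-1); WM=8

4 5 7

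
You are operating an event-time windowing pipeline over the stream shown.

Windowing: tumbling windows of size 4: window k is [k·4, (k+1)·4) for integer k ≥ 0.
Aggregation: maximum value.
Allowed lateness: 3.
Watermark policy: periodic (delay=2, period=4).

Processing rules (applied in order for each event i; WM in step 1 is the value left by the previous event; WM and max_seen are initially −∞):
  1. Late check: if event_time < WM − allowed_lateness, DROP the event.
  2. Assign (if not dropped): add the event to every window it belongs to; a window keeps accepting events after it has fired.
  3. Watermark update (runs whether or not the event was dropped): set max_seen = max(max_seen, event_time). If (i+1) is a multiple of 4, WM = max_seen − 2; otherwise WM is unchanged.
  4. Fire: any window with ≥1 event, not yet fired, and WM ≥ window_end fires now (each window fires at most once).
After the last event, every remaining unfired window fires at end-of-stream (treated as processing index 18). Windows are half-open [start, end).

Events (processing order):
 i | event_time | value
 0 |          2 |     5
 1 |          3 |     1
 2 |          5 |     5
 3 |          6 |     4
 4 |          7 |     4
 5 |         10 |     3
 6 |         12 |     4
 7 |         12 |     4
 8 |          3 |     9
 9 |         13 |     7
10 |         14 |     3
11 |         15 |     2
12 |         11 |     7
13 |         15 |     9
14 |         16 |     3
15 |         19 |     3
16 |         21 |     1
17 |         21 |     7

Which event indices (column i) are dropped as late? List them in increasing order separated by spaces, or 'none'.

i=0 t=2 v=5: → [0,4); WM=−∞
i=1 t=3 v=1: → [0,4); WM=−∞
i=2 t=5 v=5: → [4,8); WM=−∞
i=3 t=6 v=4: → [4,8); WM=4; [0,4) fires=5
i=4 t=7 v=4: → [4,8); WM=4
i=5 t=10 v=3: → [8,12); WM=4
i=6 t=12 v=4: → [12,16); WM=4
i=7 t=12 v=4: → [12,16); WM=10; [4,8) fires=5
i=8 t=3 v=9: DROP (t<10-3); WM=10
i=9 t=13 v=7: → [12,16); WM=10
i=10 t=14 v=3: → [12,16); WM=10
i=11 t=15 v=2: → [12,16); WM=13; [8,12) fires=3
i=12 t=11 v=7: → [8,12); WM=13
i=13 t=15 v=9: → [12,16); WM=13
i=14 t=16 v=3: → [16,20); WM=13
i=15 t=19 v=3: → [16,20); WM=17; [12,16) fires=9
i=16 t=21 v=1: → [20,24); WM=17
i=17 t=21 v=7: → [20,24); WM=17

8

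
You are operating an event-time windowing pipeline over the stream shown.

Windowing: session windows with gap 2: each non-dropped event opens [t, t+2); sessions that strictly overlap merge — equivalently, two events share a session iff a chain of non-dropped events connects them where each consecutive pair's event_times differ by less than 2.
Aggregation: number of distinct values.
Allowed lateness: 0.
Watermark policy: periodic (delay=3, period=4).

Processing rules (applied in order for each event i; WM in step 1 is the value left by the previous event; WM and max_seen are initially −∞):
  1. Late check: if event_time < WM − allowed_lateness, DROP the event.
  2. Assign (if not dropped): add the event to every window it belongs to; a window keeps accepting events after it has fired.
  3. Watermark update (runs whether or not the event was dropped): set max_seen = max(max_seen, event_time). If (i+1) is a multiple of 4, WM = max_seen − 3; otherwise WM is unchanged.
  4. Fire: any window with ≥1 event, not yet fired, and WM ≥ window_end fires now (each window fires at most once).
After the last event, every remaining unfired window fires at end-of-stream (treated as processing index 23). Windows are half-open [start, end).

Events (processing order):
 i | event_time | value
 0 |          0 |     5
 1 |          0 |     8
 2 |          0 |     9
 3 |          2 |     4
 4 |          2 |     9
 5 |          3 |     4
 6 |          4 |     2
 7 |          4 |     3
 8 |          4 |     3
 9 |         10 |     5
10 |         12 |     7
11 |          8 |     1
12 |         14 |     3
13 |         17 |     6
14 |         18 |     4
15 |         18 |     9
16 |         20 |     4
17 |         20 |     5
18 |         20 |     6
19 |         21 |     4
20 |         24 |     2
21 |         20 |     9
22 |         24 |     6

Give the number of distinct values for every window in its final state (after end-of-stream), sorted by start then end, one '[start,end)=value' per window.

i=0 t=0 v=5: → [0,2); WM=−∞
i=1 t=0 v=8: → [0,2); WM=−∞
i=2 t=0 v=9: → [0,2); WM=−∞
i=3 t=2 v=4: → [2,4); WM=-1
i=4 t=2 v=9: → [2,4); WM=-1
i=5 t=3 v=4: → [2,5); WM=-1
i=6 t=4 v=2: → [2,6); WM=-1
i=7 t=4 v=3: → [2,6); WM=1
i=8 t=4 v=3: → [2,6); WM=1
i=9 t=10 v=5: → [10,12); WM=1
i=10 t=12 v=7: → [12,14); WM=1
i=11 t=8 v=1: → [8,10); WM=9
i=12 t=14 v=3: → [14,16); WM=9
i=13 t=17 v=6: → [17,19); WM=9
i=14 t=18 v=4: → [17,20); WM=9
i=15 t=18 v=9: → [17,20); WM=15
i=16 t=20 v=4: → [20,22); WM=15
i=17 t=20 v=5: → [20,22); WM=15
i=18 t=20 v=6: → [20,22); WM=15
i=19 t=21 v=4: → [20,23); WM=18
i=20 t=24 v=2: → [24,26); WM=18
i=21 t=20 v=9: → [20,23); WM=18
i=22 t=24 v=6: → [24,26); WM=18

[0,2)=3 [2,6)=4 [8,10)=1 [10,12)=1 [12,14)=1 [14,16)=1 [17,20)=3 [20,23)=4 [24,26)=2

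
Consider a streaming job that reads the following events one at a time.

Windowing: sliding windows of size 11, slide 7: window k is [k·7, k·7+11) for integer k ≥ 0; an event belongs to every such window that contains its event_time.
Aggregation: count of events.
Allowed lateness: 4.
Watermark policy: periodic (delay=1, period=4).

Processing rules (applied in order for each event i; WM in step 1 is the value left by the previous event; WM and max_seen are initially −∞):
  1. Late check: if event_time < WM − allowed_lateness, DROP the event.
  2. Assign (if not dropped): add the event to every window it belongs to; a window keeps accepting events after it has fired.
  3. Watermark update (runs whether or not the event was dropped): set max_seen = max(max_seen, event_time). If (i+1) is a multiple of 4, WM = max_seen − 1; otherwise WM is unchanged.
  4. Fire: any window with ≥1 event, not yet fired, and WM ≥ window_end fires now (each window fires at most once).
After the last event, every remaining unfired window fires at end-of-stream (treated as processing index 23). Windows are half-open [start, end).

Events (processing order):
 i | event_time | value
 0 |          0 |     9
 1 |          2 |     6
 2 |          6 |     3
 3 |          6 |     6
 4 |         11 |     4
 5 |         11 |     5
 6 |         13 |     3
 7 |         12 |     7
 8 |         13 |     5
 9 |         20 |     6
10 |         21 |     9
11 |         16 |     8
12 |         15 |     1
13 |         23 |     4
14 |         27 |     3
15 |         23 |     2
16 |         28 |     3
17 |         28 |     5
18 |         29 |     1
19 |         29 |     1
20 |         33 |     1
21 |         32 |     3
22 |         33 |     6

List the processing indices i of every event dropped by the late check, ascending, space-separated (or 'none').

12

i=0 t=0 v=9: → [0,11); WM=−∞
i=1 t=2 v=6: → [0,11); WM=−∞
i=2 t=6 v=3: → [0,11); WM=−∞
i=3 t=6 v=6: → [0,11); WM=5
i=4 t=11 v=4: → [7,18); WM=5
i=5 t=11 v=5: → [7,18); WM=5
i=6 t=13 v=3: → [7,18); WM=5
i=7 t=12 v=7: → [7,18); WM=12; [0,11) fires=4
i=8 t=13 v=5: → [7,18); WM=12
i=9 t=20 v=6: → [14,25); WM=12
i=10 t=21 v=9: → [21,32),[14,25); WM=12
i=11 t=16 v=8: → [14,25),[7,18); WM=20; [7,18) fires=6
i=12 t=15 v=1: DROP (t<20-4); WM=20
i=13 t=23 v=4: → [21,32),[14,25); WM=20
i=14 t=27 v=3: → [21,32); WM=20
i=15 t=23 v=2: → [21,32),[14,25); WM=26; [14,25) fires=5
i=16 t=28 v=3: → [28,39),[21,32); WM=26
i=17 t=28 v=5: → [28,39),[21,32); WM=26
i=18 t=29 v=1: → [28,39),[21,32); WM=26
i=19 t=29 v=1: → [28,39),[21,32); WM=28
i=20 t=33 v=1: → [28,39); WM=28
i=21 t=32 v=3: → [28,39); WM=28
i=22 t=33 v=6: → [28,39); WM=28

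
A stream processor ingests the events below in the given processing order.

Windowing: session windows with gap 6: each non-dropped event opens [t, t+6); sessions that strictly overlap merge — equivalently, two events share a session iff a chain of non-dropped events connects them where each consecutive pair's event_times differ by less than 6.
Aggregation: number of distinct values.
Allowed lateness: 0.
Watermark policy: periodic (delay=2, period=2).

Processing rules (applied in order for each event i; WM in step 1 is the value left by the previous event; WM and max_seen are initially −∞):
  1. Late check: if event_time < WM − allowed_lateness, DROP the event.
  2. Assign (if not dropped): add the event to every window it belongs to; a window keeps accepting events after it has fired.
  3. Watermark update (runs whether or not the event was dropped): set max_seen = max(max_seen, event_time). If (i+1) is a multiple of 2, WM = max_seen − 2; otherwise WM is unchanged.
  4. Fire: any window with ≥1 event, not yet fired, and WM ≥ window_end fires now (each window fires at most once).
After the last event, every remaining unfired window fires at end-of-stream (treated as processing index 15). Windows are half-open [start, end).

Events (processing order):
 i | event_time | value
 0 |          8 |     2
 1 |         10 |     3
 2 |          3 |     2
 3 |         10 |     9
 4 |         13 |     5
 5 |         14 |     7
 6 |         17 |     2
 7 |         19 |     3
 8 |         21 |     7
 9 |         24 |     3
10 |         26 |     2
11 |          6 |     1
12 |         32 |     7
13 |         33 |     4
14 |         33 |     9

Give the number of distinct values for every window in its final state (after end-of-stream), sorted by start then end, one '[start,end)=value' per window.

i=0 t=8 v=2: → [8,14); WM=−∞
i=1 t=10 v=3: → [8,16); WM=8
i=2 t=3 v=2: DROP (t<8-0); WM=8
i=3 t=10 v=9: → [8,16); WM=8
i=4 t=13 v=5: → [8,19); WM=8
i=5 t=14 v=7: → [8,20); WM=12
i=6 t=17 v=2: → [8,23); WM=12
i=7 t=19 v=3: → [8,25); WM=17
i=8 t=21 v=7: → [8,27); WM=17
i=9 t=24 v=3: → [8,30); WM=22
i=10 t=26 v=2: → [8,32); WM=22
i=11 t=6 v=1: DROP (t<22-0); WM=24
i=12 t=32 v=7: → [32,38); WM=24
i=13 t=33 v=4: → [32,39); WM=31
i=14 t=33 v=9: → [32,39); WM=31

[8,32)=5 [32,39)=3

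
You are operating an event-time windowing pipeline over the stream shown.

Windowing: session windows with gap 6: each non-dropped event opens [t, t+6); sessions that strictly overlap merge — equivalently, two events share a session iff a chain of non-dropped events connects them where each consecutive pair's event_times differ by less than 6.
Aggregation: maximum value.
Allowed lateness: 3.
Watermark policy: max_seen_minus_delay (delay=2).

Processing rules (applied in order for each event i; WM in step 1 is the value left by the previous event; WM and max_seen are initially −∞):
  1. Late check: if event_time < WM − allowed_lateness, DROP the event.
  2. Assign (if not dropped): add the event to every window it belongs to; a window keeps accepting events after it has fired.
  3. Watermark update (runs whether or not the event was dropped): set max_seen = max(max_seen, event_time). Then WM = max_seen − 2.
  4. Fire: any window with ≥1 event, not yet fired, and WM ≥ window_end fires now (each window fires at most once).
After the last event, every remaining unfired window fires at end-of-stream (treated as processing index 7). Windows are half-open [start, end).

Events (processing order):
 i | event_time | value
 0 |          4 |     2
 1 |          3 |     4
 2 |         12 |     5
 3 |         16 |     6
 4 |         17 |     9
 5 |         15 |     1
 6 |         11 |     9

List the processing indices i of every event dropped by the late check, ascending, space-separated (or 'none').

i=0 t=4 v=2: → [4,10); WM=2
i=1 t=3 v=4: → [3,10); WM=2
i=2 t=12 v=5: → [12,18); WM=10
i=3 t=16 v=6: → [12,22); WM=14
i=4 t=17 v=9: → [12,23); WM=15
i=5 t=15 v=1: → [12,23); WM=15
i=6 t=11 v=9: DROP (t<15-3); WM=15

6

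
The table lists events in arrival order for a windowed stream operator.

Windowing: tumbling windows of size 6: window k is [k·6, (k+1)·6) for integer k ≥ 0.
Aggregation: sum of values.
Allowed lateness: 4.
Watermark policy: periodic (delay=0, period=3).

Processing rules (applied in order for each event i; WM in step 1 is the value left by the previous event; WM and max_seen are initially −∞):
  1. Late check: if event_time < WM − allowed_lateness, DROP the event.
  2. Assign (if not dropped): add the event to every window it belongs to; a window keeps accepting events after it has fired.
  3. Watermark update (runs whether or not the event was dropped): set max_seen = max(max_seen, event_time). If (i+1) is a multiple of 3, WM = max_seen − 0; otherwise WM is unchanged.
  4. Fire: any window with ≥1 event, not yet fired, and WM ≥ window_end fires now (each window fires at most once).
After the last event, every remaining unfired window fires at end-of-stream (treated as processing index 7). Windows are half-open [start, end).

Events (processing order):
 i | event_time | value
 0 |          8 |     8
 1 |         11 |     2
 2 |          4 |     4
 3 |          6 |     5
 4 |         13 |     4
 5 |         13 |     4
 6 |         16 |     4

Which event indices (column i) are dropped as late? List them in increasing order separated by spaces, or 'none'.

i=0 t=8 v=8: → [6,12); WM=−∞
i=1 t=11 v=2: → [6,12); WM=−∞
i=2 t=4 v=4: → [0,6); WM=11; [0,6) fires=4
i=3 t=6 v=5: DROP (t<11-4); WM=11
i=4 t=13 v=4: → [12,18); WM=11
i=5 t=13 v=4: → [12,18); WM=13; [6,12) fires=10
i=6 t=16 v=4: → [12,18); WM=13

3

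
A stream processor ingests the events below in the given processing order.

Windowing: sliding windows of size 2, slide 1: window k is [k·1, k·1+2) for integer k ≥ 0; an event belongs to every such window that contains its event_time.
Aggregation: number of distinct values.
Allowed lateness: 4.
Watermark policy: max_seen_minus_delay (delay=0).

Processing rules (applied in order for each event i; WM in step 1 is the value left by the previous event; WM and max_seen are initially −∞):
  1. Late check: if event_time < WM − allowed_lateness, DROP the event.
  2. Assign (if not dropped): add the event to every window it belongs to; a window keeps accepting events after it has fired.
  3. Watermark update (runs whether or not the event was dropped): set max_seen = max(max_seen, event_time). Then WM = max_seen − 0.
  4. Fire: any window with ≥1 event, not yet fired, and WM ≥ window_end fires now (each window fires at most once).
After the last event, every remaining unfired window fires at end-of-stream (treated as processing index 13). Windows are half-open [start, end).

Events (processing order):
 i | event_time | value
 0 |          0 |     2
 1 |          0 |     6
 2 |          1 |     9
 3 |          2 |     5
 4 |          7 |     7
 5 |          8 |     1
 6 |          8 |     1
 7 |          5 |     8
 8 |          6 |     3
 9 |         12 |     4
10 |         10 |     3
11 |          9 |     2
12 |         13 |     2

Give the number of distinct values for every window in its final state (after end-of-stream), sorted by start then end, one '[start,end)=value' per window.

[0,2)=3 [1,3)=2 [2,4)=1 [4,6)=1 [5,7)=2 [6,8)=2 [7,9)=2 [8,10)=2 [9,11)=2 [10,12)=1 [11,13)=1 [12,14)=2 [13,15)=1

i=0 t=0 v=2: → [0,2); WM=0
i=1 t=0 v=6: → [0,2); WM=0
i=2 t=1 v=9: → [1,3),[0,2); WM=1
i=3 t=2 v=5: → [2,4),[1,3); WM=2; [0,2) fires=3
i=4 t=7 v=7: → [7,9),[6,8); WM=7; [1,3) fires=2 [2,4) fires=1
i=5 t=8 v=1: → [8,10),[7,9); WM=8; [6,8) fires=1
i=6 t=8 v=1: → [8,10),[7,9); WM=8
i=7 t=5 v=8: → [5,7),[4,6); WM=8; [4,6) fires=1 [5,7) fires=1
i=8 t=6 v=3: → [6,8),[5,7); WM=8
i=9 t=12 v=4: → [12,14),[11,13); WM=12; [7,9) fires=2 [8,10) fires=1
i=10 t=10 v=3: → [10,12),[9,11); WM=12; [9,11) fires=1 [10,12) fires=1
i=11 t=9 v=2: → [9,11),[8,10); WM=12
i=12 t=13 v=2: → [13,15),[12,14); WM=13; [11,13) fires=1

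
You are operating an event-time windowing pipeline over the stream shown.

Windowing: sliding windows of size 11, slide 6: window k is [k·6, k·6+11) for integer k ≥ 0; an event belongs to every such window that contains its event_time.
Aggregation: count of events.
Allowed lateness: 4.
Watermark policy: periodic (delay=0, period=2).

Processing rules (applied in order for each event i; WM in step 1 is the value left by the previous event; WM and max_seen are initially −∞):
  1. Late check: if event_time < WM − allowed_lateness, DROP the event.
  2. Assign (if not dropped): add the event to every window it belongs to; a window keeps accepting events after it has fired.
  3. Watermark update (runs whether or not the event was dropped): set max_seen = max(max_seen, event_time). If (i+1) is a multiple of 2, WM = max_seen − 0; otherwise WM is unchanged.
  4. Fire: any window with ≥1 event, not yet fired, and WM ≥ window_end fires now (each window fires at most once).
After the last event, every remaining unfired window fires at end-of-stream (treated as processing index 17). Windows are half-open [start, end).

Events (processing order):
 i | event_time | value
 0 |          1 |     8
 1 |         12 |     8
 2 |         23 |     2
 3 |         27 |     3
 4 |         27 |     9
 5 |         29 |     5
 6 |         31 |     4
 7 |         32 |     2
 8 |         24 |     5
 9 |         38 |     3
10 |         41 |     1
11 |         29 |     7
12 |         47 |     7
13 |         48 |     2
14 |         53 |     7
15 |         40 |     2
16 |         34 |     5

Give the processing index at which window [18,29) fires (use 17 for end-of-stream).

5

i=0 t=1 v=8: → [0,11); WM=−∞
i=1 t=12 v=8: → [12,23),[6,17); WM=12; [0,11) fires=1
i=2 t=23 v=2: → [18,29); WM=12
i=3 t=27 v=3: → [24,35),[18,29); WM=27; [6,17) fires=1 [12,23) fires=1
i=4 t=27 v=9: → [24,35),[18,29); WM=27
i=5 t=29 v=5: → [24,35); WM=29; [18,29) fires=3
i=6 t=31 v=4: → [30,41),[24,35); WM=29
i=7 t=32 v=2: → [30,41),[24,35); WM=32
i=8 t=24 v=5: DROP (t<32-4); WM=32
i=9 t=38 v=3: → [36,47),[30,41); WM=38; [24,35) fires=5
i=10 t=41 v=1: → [36,47); WM=38
i=11 t=29 v=7: DROP (t<38-4); WM=41; [30,41) fires=3
i=12 t=47 v=7: → [42,53); WM=41
i=13 t=48 v=2: → [48,59),[42,53); WM=48; [36,47) fires=2
i=14 t=53 v=7: → [48,59); WM=48
i=15 t=40 v=2: DROP (t<48-4); WM=53; [42,53) fires=2
i=16 t=34 v=5: DROP (t<53-4); WM=53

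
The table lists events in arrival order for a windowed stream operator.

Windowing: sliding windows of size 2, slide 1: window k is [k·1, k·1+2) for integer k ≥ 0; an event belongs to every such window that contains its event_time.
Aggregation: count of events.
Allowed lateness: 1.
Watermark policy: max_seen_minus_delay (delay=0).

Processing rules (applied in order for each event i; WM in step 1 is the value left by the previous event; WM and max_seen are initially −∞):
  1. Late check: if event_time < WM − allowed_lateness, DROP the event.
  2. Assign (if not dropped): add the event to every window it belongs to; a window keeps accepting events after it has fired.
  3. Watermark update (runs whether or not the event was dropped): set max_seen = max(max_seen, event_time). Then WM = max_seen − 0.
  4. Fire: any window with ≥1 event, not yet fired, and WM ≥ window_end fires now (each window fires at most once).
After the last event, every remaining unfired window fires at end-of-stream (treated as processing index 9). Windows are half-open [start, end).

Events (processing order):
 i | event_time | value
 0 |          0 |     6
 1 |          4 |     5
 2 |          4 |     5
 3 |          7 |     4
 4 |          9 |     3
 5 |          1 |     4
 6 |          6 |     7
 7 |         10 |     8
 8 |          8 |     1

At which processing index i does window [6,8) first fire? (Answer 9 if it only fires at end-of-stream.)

4

i=0 t=0 v=6: → [0,2); WM=0
i=1 t=4 v=5: → [4,6),[3,5); WM=4; [0,2) fires=1
i=2 t=4 v=5: → [4,6),[3,5); WM=4
i=3 t=7 v=4: → [7,9),[6,8); WM=7; [3,5) fires=2 [4,6) fires=2
i=4 t=9 v=3: → [9,11),[8,10); WM=9; [6,8) fires=1 [7,9) fires=1
i=5 t=1 v=4: DROP (t<9-1); WM=9
i=6 t=6 v=7: DROP (t<9-1); WM=9
i=7 t=10 v=8: → [10,12),[9,11); WM=10; [8,10) fires=1
i=8 t=8 v=1: DROP (t<10-1); WM=10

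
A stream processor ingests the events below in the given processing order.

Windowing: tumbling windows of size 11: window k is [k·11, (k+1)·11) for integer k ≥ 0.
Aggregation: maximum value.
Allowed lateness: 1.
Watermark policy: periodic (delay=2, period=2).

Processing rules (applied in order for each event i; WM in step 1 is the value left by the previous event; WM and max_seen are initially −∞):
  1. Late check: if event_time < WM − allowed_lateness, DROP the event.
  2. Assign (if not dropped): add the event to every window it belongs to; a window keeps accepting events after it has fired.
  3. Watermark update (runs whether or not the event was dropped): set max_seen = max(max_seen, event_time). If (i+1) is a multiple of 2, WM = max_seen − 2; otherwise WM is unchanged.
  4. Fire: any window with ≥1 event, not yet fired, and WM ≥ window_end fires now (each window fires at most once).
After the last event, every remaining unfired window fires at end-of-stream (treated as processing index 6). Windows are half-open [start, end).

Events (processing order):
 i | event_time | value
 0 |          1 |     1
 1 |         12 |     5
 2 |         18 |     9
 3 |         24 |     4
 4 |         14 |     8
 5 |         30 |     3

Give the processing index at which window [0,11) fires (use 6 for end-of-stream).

i=0 t=1 v=1: → [0,11); WM=−∞
i=1 t=12 v=5: → [11,22); WM=10
i=2 t=18 v=9: → [11,22); WM=10
i=3 t=24 v=4: → [22,33); WM=22; [0,11) fires=1 [11,22) fires=9
i=4 t=14 v=8: DROP (t<22-1); WM=22
i=5 t=30 v=3: → [22,33); WM=28

3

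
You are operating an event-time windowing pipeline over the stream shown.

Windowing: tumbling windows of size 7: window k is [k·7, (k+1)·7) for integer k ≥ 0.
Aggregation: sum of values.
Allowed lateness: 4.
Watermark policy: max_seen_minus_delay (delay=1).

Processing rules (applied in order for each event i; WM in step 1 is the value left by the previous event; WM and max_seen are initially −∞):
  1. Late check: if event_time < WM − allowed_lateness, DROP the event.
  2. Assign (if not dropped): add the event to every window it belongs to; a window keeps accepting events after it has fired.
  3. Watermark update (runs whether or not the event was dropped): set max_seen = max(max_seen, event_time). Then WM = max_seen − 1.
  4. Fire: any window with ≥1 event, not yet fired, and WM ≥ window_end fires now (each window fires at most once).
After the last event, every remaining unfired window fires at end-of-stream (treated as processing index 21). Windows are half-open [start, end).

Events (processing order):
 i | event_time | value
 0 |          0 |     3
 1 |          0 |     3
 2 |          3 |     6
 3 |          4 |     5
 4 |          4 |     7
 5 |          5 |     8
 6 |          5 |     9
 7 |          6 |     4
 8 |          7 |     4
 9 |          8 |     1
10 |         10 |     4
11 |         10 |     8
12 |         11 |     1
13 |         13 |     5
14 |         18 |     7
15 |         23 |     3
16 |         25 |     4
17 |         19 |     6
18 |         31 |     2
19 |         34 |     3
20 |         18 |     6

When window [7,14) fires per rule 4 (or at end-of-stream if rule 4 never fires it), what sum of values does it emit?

i=0 t=0 v=3: → [0,7); WM=-1
i=1 t=0 v=3: → [0,7); WM=-1
i=2 t=3 v=6: → [0,7); WM=2
i=3 t=4 v=5: → [0,7); WM=3
i=4 t=4 v=7: → [0,7); WM=3
i=5 t=5 v=8: → [0,7); WM=4
i=6 t=5 v=9: → [0,7); WM=4
i=7 t=6 v=4: → [0,7); WM=5
i=8 t=7 v=4: → [7,14); WM=6
i=9 t=8 v=1: → [7,14); WM=7; [0,7) fires=45
i=10 t=10 v=4: → [7,14); WM=9
i=11 t=10 v=8: → [7,14); WM=9
i=12 t=11 v=1: → [7,14); WM=10
i=13 t=13 v=5: → [7,14); WM=12
i=14 t=18 v=7: → [14,21); WM=17; [7,14) fires=23
i=15 t=23 v=3: → [21,28); WM=22; [14,21) fires=7
i=16 t=25 v=4: → [21,28); WM=24
i=17 t=19 v=6: DROP (t<24-4); WM=24
i=18 t=31 v=2: → [28,35); WM=30; [21,28) fires=7
i=19 t=34 v=3: → [28,35); WM=33
i=20 t=18 v=6: DROP (t<33-4); WM=33

23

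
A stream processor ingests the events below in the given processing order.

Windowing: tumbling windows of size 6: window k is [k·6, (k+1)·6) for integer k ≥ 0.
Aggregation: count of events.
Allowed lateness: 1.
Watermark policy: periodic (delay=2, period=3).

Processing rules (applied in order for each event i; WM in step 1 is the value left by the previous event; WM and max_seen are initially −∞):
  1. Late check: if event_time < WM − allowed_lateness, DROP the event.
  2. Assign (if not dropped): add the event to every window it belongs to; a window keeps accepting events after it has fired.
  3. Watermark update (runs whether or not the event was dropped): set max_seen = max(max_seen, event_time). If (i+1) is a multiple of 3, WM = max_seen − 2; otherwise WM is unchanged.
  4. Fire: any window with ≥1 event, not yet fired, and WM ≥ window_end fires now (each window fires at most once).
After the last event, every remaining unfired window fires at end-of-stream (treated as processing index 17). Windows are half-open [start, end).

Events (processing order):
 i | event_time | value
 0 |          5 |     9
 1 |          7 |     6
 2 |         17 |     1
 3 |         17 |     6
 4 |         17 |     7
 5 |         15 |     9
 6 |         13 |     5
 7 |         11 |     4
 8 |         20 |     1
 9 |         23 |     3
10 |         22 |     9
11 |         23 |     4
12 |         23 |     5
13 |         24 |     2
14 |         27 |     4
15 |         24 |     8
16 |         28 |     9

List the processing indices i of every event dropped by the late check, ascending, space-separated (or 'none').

6 7

i=0 t=5 v=9: → [0,6); WM=−∞
i=1 t=7 v=6: → [6,12); WM=−∞
i=2 t=17 v=1: → [12,18); WM=15; [0,6) fires=1 [6,12) fires=1
i=3 t=17 v=6: → [12,18); WM=15
i=4 t=17 v=7: → [12,18); WM=15
i=5 t=15 v=9: → [12,18); WM=15
i=6 t=13 v=5: DROP (t<15-1); WM=15
i=7 t=11 v=4: DROP (t<15-1); WM=15
i=8 t=20 v=1: → [18,24); WM=18; [12,18) fires=4
i=9 t=23 v=3: → [18,24); WM=18
i=10 t=22 v=9: → [18,24); WM=18
i=11 t=23 v=4: → [18,24); WM=21
i=12 t=23 v=5: → [18,24); WM=21
i=13 t=24 v=2: → [24,30); WM=21
i=14 t=27 v=4: → [24,30); WM=25; [18,24) fires=5
i=15 t=24 v=8: → [24,30); WM=25
i=16 t=28 v=9: → [24,30); WM=25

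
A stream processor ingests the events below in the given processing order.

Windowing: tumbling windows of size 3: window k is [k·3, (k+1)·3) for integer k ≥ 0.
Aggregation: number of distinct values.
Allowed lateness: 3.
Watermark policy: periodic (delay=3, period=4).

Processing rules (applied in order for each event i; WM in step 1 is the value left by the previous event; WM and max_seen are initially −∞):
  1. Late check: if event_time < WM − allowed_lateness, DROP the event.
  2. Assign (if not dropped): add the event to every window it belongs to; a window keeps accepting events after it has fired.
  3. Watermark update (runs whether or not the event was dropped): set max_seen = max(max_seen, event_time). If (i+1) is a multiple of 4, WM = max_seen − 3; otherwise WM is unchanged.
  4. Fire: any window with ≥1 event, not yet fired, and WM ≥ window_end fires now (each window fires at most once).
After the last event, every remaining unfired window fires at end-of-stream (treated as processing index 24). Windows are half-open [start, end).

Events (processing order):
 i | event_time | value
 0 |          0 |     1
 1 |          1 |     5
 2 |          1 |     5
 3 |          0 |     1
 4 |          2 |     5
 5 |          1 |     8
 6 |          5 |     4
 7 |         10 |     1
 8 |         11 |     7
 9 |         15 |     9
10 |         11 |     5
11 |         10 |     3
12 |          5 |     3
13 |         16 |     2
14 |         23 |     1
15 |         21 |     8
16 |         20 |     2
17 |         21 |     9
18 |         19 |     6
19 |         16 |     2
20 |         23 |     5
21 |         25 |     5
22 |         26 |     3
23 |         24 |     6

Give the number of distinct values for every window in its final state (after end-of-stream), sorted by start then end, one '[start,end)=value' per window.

[0,3)=3 [3,6)=1 [9,12)=4 [15,18)=2 [18,21)=2 [21,24)=4 [24,27)=3

i=0 t=0 v=1: → [0,3); WM=−∞
i=1 t=1 v=5: → [0,3); WM=−∞
i=2 t=1 v=5: → [0,3); WM=−∞
i=3 t=0 v=1: → [0,3); WM=-2
i=4 t=2 v=5: → [0,3); WM=-2
i=5 t=1 v=8: → [0,3); WM=-2
i=6 t=5 v=4: → [3,6); WM=-2
i=7 t=10 v=1: → [9,12); WM=7; [0,3) fires=3 [3,6) fires=1
i=8 t=11 v=7: → [9,12); WM=7
i=9 t=15 v=9: → [15,18); WM=7
i=10 t=11 v=5: → [9,12); WM=7
i=11 t=10 v=3: → [9,12); WM=12; [9,12) fires=4
i=12 t=5 v=3: DROP (t<12-3); WM=12
i=13 t=16 v=2: → [15,18); WM=12
i=14 t=23 v=1: → [21,24); WM=12
i=15 t=21 v=8: → [21,24); WM=20; [15,18) fires=2
i=16 t=20 v=2: → [18,21); WM=20
i=17 t=21 v=9: → [21,24); WM=20
i=18 t=19 v=6: → [18,21); WM=20
i=19 t=16 v=2: DROP (t<20-3); WM=20
i=20 t=23 v=5: → [21,24); WM=20
i=21 t=25 v=5: → [24,27); WM=20
i=22 t=26 v=3: → [24,27); WM=20
i=23 t=24 v=6: → [24,27); WM=23; [18,21) fires=2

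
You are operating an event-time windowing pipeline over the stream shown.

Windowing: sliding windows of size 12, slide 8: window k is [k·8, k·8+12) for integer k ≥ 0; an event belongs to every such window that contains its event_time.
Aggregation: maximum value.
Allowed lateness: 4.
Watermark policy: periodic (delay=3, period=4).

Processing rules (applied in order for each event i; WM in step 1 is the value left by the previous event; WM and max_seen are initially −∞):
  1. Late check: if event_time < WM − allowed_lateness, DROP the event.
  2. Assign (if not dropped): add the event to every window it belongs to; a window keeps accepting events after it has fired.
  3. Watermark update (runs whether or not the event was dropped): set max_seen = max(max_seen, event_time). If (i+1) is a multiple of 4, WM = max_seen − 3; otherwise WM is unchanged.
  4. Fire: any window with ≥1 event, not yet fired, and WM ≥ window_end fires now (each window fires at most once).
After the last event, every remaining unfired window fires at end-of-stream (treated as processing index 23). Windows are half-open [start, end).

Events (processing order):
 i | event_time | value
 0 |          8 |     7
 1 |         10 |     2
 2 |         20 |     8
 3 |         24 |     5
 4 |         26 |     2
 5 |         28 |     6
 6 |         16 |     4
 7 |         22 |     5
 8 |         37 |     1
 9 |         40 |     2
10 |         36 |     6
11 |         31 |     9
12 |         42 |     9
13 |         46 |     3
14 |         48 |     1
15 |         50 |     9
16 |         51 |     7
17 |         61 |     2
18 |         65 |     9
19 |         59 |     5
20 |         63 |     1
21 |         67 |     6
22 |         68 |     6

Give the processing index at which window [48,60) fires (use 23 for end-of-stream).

i=0 t=8 v=7: → [8,20),[0,12); WM=−∞
i=1 t=10 v=2: → [8,20),[0,12); WM=−∞
i=2 t=20 v=8: → [16,28); WM=−∞
i=3 t=24 v=5: → [24,36),[16,28); WM=21; [0,12) fires=7 [8,20) fires=7
i=4 t=26 v=2: → [24,36),[16,28); WM=21
i=5 t=28 v=6: → [24,36); WM=21
i=6 t=16 v=4: DROP (t<21-4); WM=21
i=7 t=22 v=5: → [16,28); WM=25
i=8 t=37 v=1: → [32,44); WM=25
i=9 t=40 v=2: → [40,52),[32,44); WM=25
i=10 t=36 v=6: → [32,44); WM=25
i=11 t=31 v=9: → [24,36); WM=37; [16,28) fires=8 [24,36) fires=9
i=12 t=42 v=9: → [40,52),[32,44); WM=37
i=13 t=46 v=3: → [40,52); WM=37
i=14 t=48 v=1: → [48,60),[40,52); WM=37
i=15 t=50 v=9: → [48,60),[40,52); WM=47; [32,44) fires=9
i=16 t=51 v=7: → [48,60),[40,52); WM=47
i=17 t=61 v=2: → [56,68); WM=47
i=18 t=65 v=9: → [64,76),[56,68); WM=47
i=19 t=59 v=5: → [56,68),[48,60); WM=62; [40,52) fires=9 [48,60) fires=9
i=20 t=63 v=1: → [56,68); WM=62
i=21 t=67 v=6: → [64,76),[56,68); WM=62
i=22 t=68 v=6: → [64,76); WM=62

19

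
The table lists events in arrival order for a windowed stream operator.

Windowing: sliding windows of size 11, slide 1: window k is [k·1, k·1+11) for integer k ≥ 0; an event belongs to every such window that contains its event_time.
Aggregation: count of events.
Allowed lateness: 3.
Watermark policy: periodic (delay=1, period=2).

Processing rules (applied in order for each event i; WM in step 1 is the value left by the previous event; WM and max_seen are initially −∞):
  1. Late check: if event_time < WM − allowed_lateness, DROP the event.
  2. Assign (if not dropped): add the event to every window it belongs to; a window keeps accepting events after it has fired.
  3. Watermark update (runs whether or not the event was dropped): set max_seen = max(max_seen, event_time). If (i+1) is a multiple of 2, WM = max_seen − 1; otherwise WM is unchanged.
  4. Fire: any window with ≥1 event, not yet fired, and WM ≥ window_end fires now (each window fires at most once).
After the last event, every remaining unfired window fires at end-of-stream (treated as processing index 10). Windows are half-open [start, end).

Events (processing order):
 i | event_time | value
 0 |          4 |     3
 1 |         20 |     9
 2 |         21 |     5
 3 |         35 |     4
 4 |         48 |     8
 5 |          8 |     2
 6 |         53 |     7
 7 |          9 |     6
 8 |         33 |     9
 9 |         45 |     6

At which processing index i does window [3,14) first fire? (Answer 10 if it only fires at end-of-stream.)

i=0 t=4 v=3: → [4,15),[3,14),[2,13),[1,12),[0,11); WM=−∞
i=1 t=20 v=9: → [20,31),[19,30),[18,29),[17,28),[16,27),[15,26),[14,25),[13,24),[12,23),[11,22),[10,21); WM=19; [0,11) fires=1 [1,12) fires=1 [2,13) fires=1 [3,14) fires=1 [4,15) fires=1
i=2 t=21 v=5: → [21,32),[20,31),[19,30),[18,29),[17,28),[16,27),[15,26),[14,25),[13,24),[12,23),[11,22); WM=19
i=3 t=35 v=4: → [35,46),[34,45),[33,44),[32,43),[31,42),[30,41),[29,40),[28,39),[27,38),[26,37),[25,36); WM=34; [10,21) fires=1 [11,22) fires=2 [12,23) fires=2 [13,24) fires=2 [14,25) fires=2 [15,26) fires=2 [16,27) fires=2 [17,28) fires=2 [18,29) fires=2 [19,30) fires=2 [20,31) fires=2 [21,32) fires=1
i=4 t=48 v=8: → [48,59),[47,58),[46,57),[45,56),[44,55),[43,54),[42,53),[41,52),[40,51),[39,50),[38,49); WM=34
i=5 t=8 v=2: DROP (t<34-3); WM=47; [25,36) fires=1 [26,37) fires=1 [27,38) fires=1 [28,39) fires=1 [29,40) fires=1 [30,41) fires=1 [31,42) fires=1 [32,43) fires=1 [33,44) fires=1 [34,45) fires=1 [35,46) fires=1
i=6 t=53 v=7: → [53,64),[52,63),[51,62),[50,61),[49,60),[48,59),[47,58),[46,57),[45,56),[44,55),[43,54); WM=47
i=7 t=9 v=6: DROP (t<47-3); WM=52; [38,49) fires=1 [39,50) fires=1 [40,51) fires=1 [41,52) fires=1
i=8 t=33 v=9: DROP (t<52-3); WM=52
i=9 t=45 v=6: DROP (t<52-3); WM=52

1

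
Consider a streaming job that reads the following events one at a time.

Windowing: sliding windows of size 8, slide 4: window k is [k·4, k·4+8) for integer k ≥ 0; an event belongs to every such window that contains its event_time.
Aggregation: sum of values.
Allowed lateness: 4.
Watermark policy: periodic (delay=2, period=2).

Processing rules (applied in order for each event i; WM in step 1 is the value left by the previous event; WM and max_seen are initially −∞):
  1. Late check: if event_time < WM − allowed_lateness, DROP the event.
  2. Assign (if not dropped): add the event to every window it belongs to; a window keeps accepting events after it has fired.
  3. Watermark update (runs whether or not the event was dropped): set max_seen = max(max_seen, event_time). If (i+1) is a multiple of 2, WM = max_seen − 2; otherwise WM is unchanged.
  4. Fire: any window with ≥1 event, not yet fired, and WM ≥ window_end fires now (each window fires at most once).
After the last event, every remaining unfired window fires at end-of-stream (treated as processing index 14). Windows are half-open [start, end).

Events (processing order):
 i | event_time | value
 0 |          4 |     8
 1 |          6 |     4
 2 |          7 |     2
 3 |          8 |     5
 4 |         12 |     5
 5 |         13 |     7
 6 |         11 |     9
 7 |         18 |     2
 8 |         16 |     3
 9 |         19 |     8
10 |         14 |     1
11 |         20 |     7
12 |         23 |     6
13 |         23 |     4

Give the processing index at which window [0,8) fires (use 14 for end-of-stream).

i=0 t=4 v=8: → [4,12),[0,8); WM=−∞
i=1 t=6 v=4: → [4,12),[0,8); WM=4
i=2 t=7 v=2: → [4,12),[0,8); WM=4
i=3 t=8 v=5: → [8,16),[4,12); WM=6
i=4 t=12 v=5: → [12,20),[8,16); WM=6
i=5 t=13 v=7: → [12,20),[8,16); WM=11; [0,8) fires=14
i=6 t=11 v=9: → [8,16),[4,12); WM=11
i=7 t=18 v=2: → [16,24),[12,20); WM=16; [4,12) fires=28 [8,16) fires=26
i=8 t=16 v=3: → [16,24),[12,20); WM=16
i=9 t=19 v=8: → [16,24),[12,20); WM=17
i=10 t=14 v=1: → [12,20),[8,16); WM=17
i=11 t=20 v=7: → [20,28),[16,24); WM=18
i=12 t=23 v=6: → [20,28),[16,24); WM=18
i=13 t=23 v=4: → [20,28),[16,24); WM=21; [12,20) fires=26

5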